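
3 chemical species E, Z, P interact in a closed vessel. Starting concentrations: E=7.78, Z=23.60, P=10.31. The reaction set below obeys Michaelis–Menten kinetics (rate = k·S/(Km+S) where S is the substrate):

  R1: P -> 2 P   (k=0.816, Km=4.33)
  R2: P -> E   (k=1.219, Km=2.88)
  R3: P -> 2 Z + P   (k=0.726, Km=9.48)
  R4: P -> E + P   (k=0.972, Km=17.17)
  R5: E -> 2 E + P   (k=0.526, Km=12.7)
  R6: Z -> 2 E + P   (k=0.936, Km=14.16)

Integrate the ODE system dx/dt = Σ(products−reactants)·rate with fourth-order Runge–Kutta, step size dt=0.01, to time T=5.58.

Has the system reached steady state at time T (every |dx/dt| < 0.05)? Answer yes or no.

RK4 with dt=0.01: 558 steps to T=5.58. Trajectory (selected grid times):
t=0.00: E=7.78 Z=23.60 P=10.31
t=0.62: E=9.46 Z=23.71 P=10.57
t=1.24: E=11.16 Z=23.82 P=10.84
t=1.86: E=12.88 Z=23.94 P=11.13
t=2.48: E=14.62 Z=24.07 P=11.43
t=3.10: E=16.38 Z=24.19 P=11.74
t=3.72: E=18.15 Z=24.33 P=12.05
t=4.34: E=19.95 Z=24.47 P=12.38
t=4.96: E=21.75 Z=24.61 P=12.71
t=5.58: E=23.58 Z=24.76 P=13.05
Rates at T: R1=0.6127, R2=0.9986, R3=0.4205, R4=0.4197, R5=0.3419, R6=0.5955
dx/dt at T (Σ net stoichiometry × rate): E=+2.9512, Z=+0.2455, P=+0.5514
Largest |dx/dt| is |+2.9512| (E) ≥ 0.05 → not steady.

Steady state at T: no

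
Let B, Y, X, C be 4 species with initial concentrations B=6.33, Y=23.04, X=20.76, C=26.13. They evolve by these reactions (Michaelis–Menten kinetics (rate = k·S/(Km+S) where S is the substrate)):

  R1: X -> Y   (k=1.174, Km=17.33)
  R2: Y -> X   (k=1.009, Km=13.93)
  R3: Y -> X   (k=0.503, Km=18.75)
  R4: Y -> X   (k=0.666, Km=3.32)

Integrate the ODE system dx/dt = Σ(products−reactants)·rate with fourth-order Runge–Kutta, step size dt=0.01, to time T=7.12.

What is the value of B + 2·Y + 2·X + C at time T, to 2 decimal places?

Value at T = 120.06

Check how each reaction changes W = B + 2·Y + 2·X + C (weight of products minus weight of reactants):
R1: X -> Y: (2·1) − (2·1) = 2 − 2 = 0
R2: Y -> X: (2·1) − (2·1) = 2 − 2 = 0
R3: Y -> X: (2·1) − (2·1) = 2 − 2 = 0
R4: Y -> X: (2·1) − (2·1) = 2 − 2 = 0
Every reaction leaves W unchanged, so W is conserved and no simulation is needed: W(T) = W(0) = 6.33 + 2·23.04 + 2·20.76 + 26.13 = 120.06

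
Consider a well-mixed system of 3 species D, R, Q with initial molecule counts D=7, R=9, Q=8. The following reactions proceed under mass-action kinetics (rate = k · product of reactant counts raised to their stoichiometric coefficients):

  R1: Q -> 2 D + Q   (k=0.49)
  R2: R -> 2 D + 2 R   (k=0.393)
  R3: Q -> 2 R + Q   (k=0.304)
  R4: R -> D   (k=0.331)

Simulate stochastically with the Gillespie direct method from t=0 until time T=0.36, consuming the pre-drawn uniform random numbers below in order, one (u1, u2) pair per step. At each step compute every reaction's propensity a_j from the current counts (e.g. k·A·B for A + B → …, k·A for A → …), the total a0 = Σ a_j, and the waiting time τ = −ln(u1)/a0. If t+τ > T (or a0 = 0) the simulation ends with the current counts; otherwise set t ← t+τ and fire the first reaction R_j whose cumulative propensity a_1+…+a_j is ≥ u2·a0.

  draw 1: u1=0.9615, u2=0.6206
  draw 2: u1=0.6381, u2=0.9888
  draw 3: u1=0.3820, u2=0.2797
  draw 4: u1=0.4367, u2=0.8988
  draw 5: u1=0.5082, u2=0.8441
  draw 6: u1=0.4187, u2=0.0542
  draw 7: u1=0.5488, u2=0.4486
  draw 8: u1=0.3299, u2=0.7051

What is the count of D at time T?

D at T = 16

t=0.000: D=7 R=9 Q=8
Draw 1: a1=3.920, a2=3.537, a3=2.432, a4=2.979, a0=12.868; τ=−ln(0.9615)/12.868=0.003 → t=0.003; u2·a0=0.6206·12.868=7.986; a1+a2=7.457 < 7.986 ≤ a1+…+a3=9.889 → R3 fires; D=7 R=11 Q=8
Draw 2: a1=3.920, a2=4.323, a3=2.432, a4=3.641, a0=14.316; τ=−ln(0.6381)/14.316=0.031 → t=0.034; u2·a0=0.9888·14.316=14.156; a1+…+a3=10.675 < 14.156 ≤ a1+…+a4=14.316 → R4 fires; D=8 R=10 Q=8
Draw 3: a1=3.920, a2=3.930, a3=2.432, a4=3.310, a0=13.592; τ=−ln(0.3820)/13.592=0.071 → t=0.105; u2·a0=0.2797·13.592=3.802 ≤ a1=3.920 → R1 fires; D=10 R=10 Q=8
Draw 4: a1=3.920, a2=3.930, a3=2.432, a4=3.310, a0=13.592; τ=−ln(0.4367)/13.592=0.061 → t=0.166; u2·a0=0.8988·13.592=12.216; a1+…+a3=10.282 < 12.216 ≤ a1+…+a4=13.592 → R4 fires; D=11 R=9 Q=8
Draw 5: a1=3.920, a2=3.537, a3=2.432, a4=2.979, a0=12.868; τ=−ln(0.5082)/12.868=0.053 → t=0.219; u2·a0=0.8441·12.868=10.862; a1+…+a3=9.889 < 10.862 ≤ a1+…+a4=12.868 → R4 fires; D=12 R=8 Q=8
Draw 6: a1=3.920, a2=3.144, a3=2.432, a4=2.648, a0=12.144; τ=−ln(0.4187)/12.144=0.072 → t=0.290; u2·a0=0.0542·12.144=0.658 ≤ a1=3.920 → R1 fires; D=14 R=8 Q=8
Draw 7: a1=3.920, a2=3.144, a3=2.432, a4=2.648, a0=12.144; τ=−ln(0.5488)/12.144=0.049 → t=0.340; u2·a0=0.4486·12.144=5.448; a1=3.920 < 5.448 ≤ a1+a2=7.064 → R2 fires; D=16 R=9 Q=8
Draw 8: a1=3.920, a2=3.537, a3=2.432, a4=2.979, a0=12.868; τ=−ln(0.3299)/12.868=0.086 → t=0.426 > T=0.36: stop.
Read off D at T=0.36: 16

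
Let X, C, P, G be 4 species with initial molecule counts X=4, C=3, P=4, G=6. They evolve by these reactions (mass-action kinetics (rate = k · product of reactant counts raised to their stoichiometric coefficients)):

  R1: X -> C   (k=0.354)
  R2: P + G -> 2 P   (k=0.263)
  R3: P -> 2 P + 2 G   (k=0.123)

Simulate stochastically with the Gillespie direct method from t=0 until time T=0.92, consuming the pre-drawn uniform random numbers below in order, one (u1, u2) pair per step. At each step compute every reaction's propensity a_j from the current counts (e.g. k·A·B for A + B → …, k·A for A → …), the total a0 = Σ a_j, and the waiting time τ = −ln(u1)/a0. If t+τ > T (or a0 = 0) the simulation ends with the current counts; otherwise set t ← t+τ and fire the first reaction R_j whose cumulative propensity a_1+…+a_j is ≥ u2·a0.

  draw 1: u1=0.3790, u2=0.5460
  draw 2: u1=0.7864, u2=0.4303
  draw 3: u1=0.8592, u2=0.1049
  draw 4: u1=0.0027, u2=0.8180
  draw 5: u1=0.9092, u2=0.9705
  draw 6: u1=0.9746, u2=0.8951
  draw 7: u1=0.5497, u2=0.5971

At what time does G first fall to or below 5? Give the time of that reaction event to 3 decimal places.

t=0.000: X=4 C=3 P=4 G=6
Draw 1: a1=1.416, a2=6.312, a3=0.492, a0=8.220; τ=−ln(0.3790)/8.220=0.118 → t=0.118; u2·a0=0.5460·8.220=4.488; a1=1.416 < 4.488 ≤ a1+a2=7.728 → R2 fires; X=4 C=3 P=5 G=5
Draw 2: a1=1.416, a2=6.575, a3=0.615, a0=8.606; τ=−ln(0.7864)/8.606=0.028 → t=0.146; u2·a0=0.4303·8.606=3.703; a1=1.416 < 3.703 ≤ a1+a2=7.991 → R2 fires; X=4 C=3 P=6 G=4
Draw 3: a1=1.416, a2=6.312, a3=0.738, a0=8.466; τ=−ln(0.8592)/8.466=0.018 → t=0.164; u2·a0=0.1049·8.466=0.888 ≤ a1=1.416 → R1 fires; X=3 C=4 P=6 G=4
Draw 4: a1=1.062, a2=6.312, a3=0.738, a0=8.112; τ=−ln(0.0027)/8.112=0.729 → t=0.893; u2·a0=0.8180·8.112=6.636; a1=1.062 < 6.636 ≤ a1+a2=7.374 → R2 fires; X=3 C=4 P=7 G=3
Draw 5: a1=1.062, a2=5.523, a3=0.861, a0=7.446; τ=−ln(0.9092)/7.446=0.013 → t=0.906; u2·a0=0.9705·7.446=7.226; a1+a2=6.585 < 7.226 ≤ a1+…+a3=7.446 → R3 fires; X=3 C=4 P=8 G=5
Draw 6: a1=1.062, a2=10.520, a3=0.984, a0=12.566; τ=−ln(0.9746)/12.566=0.002 → t=0.908; u2·a0=0.8951·12.566=11.248; a1=1.062 < 11.248 ≤ a1+a2=11.582 → R2 fires; X=3 C=4 P=9 G=4
Draw 7: a1=1.062, a2=9.468, a3=1.107, a0=11.637; τ=−ln(0.5497)/11.637=0.051 → t=0.959 > T=0.92: stop.
G first becomes ≤ 5 when it reaches 5 at the event at t=0.118.

Threshold first reached at t = 0.118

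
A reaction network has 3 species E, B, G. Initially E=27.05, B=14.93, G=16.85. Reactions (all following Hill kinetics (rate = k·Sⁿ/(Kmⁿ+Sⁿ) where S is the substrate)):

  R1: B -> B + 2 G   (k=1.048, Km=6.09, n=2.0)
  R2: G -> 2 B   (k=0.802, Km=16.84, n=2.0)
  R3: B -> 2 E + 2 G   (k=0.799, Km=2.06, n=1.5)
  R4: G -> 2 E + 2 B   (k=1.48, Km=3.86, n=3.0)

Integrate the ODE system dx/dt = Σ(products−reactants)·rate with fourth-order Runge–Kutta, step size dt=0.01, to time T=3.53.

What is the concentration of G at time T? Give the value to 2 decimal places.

RK4 with dt=0.01: 353 steps to T=3.53. Trajectory (selected grid times):
t=0.00: E=27.05 B=14.93 G=16.85
t=0.39: E=28.79 B=16.09 G=17.42
t=0.78: E=30.53 B=17.26 G=18.01
t=1.18: E=32.31 B=18.48 G=18.61
t=1.57: E=34.06 B=19.67 G=19.21
t=1.96: E=35.81 B=20.87 G=19.81
t=2.35: E=37.56 B=22.08 G=20.41
t=2.75: E=39.36 B=23.34 G=21.04
t=3.14: E=41.12 B=24.56 G=21.65
t=3.53: E=42.87 B=25.80 G=22.26
Read off G at T=3.53: 22.26

G at T = 22.26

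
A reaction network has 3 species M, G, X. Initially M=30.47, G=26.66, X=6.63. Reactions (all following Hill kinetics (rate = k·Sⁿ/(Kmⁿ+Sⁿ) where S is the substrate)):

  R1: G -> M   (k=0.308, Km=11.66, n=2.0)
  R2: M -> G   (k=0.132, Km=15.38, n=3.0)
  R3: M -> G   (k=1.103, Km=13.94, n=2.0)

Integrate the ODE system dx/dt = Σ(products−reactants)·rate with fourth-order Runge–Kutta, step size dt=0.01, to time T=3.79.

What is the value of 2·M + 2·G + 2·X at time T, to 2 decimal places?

Check how each reaction changes W = 2·M + 2·G + 2·X (weight of products minus weight of reactants):
R1: G -> M: (2·1) − (2·1) = 2 − 2 = 0
R2: M -> G: (2·1) − (2·1) = 2 − 2 = 0
R3: M -> G: (2·1) − (2·1) = 2 − 2 = 0
Every reaction leaves W unchanged, so W is conserved and no simulation is needed: W(T) = W(0) = 2·30.47 + 2·26.66 + 2·6.63 = 127.52

Value at T = 127.52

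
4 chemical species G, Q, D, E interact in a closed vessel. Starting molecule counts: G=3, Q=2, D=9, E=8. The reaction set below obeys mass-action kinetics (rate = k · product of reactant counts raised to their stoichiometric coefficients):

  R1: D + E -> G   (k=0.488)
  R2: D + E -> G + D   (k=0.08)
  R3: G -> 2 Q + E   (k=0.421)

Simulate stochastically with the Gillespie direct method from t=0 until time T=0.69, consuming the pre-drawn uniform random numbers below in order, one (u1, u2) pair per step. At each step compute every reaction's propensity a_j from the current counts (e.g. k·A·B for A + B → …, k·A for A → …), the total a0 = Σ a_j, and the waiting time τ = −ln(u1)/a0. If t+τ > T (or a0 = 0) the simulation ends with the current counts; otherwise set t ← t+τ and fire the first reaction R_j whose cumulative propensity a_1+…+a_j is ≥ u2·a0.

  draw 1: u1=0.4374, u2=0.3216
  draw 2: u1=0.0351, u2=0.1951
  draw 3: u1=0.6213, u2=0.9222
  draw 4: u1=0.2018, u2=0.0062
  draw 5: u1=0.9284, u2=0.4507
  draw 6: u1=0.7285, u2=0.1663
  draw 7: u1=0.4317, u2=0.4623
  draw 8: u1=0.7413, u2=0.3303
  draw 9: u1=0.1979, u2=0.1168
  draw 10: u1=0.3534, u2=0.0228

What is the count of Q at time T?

Q at T = 4

t=0.000: G=3 Q=2 D=9 E=8
Draw 1: a1=35.136, a2=5.760, a3=1.263, a0=42.159; τ=−ln(0.4374)/42.159=0.020 → t=0.020; u2·a0=0.3216·42.159=13.558 ≤ a1=35.136 → R1 fires; G=4 Q=2 D=8 E=7
Draw 2: a1=27.328, a2=4.480, a3=1.684, a0=33.492; τ=−ln(0.0351)/33.492=0.100 → t=0.120; u2·a0=0.1951·33.492=6.534 ≤ a1=27.328 → R1 fires; G=5 Q=2 D=7 E=6
Draw 3: a1=20.496, a2=3.360, a3=2.105, a0=25.961; τ=−ln(0.6213)/25.961=0.018 → t=0.138; u2·a0=0.9222·25.961=23.941; a1+a2=23.856 < 23.941 ≤ a1+…+a3=25.961 → R3 fires; G=4 Q=4 D=7 E=7
Draw 4: a1=23.912, a2=3.920, a3=1.684, a0=29.516; τ=−ln(0.2018)/29.516=0.054 → t=0.192; u2·a0=0.0062·29.516=0.183 ≤ a1=23.912 → R1 fires; G=5 Q=4 D=6 E=6
Draw 5: a1=17.568, a2=2.880, a3=2.105, a0=22.553; τ=−ln(0.9284)/22.553=0.003 → t=0.195; u2·a0=0.4507·22.553=10.165 ≤ a1=17.568 → R1 fires; G=6 Q=4 D=5 E=5
Draw 6: a1=12.200, a2=2.000, a3=2.526, a0=16.726; τ=−ln(0.7285)/16.726=0.019 → t=0.214; u2·a0=0.1663·16.726=2.782 ≤ a1=12.200 → R1 fires; G=7 Q=4 D=4 E=4
Draw 7: a1=7.808, a2=1.280, a3=2.947, a0=12.035; τ=−ln(0.4317)/12.035=0.070 → t=0.284; u2·a0=0.4623·12.035=5.564 ≤ a1=7.808 → R1 fires; G=8 Q=4 D=3 E=3
Draw 8: a1=4.392, a2=0.720, a3=3.368, a0=8.480; τ=−ln(0.7413)/8.480=0.035 → t=0.320; u2·a0=0.3303·8.480=2.801 ≤ a1=4.392 → R1 fires; G=9 Q=4 D=2 E=2
Draw 9: a1=1.952, a2=0.320, a3=3.789, a0=6.061; τ=−ln(0.1979)/6.061=0.267 → t=0.587; u2·a0=0.1168·6.061=0.708 ≤ a1=1.952 → R1 fires; G=10 Q=4 D=1 E=1
Draw 10: a1=0.488, a2=0.080, a3=4.210, a0=4.778; τ=−ln(0.3534)/4.778=0.218 → t=0.804 > T=0.69: stop.
Read off Q at T=0.69: 4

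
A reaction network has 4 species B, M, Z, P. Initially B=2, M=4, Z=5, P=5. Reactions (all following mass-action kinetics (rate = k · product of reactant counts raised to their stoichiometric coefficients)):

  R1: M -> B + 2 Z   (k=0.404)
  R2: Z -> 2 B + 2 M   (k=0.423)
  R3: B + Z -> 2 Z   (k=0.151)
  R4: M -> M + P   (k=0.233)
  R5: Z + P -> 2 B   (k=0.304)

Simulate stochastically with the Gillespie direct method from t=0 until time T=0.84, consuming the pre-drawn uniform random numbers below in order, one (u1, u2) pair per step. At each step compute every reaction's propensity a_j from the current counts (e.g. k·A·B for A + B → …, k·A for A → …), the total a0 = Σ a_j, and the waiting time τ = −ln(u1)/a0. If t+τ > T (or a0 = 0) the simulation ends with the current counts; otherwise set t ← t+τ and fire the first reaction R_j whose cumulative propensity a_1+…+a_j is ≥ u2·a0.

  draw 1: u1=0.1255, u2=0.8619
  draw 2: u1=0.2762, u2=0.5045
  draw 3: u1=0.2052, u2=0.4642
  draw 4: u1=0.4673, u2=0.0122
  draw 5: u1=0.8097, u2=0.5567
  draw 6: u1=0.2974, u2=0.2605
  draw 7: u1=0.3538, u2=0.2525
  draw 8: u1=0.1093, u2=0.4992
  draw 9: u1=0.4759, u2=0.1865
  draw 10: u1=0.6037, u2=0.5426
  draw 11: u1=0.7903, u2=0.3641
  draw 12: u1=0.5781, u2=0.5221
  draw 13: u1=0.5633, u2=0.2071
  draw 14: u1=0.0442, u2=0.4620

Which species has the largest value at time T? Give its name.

t=0.000: B=2 M=4 Z=5 P=5
Draw 1: a1=1.616, a2=2.115, a3=1.510, a4=0.932, a5=7.600, a0=13.773; τ=−ln(0.1255)/13.773=0.151 → t=0.151; u2·a0=0.8619·13.773=11.871; a1+…+a4=6.173 < 11.871 ≤ a1+…+a5=13.773 → R5 fires; B=4 M=4 Z=4 P=4
Draw 2: a1=1.616, a2=1.692, a3=2.416, a4=0.932, a5=4.864, a0=11.520; τ=−ln(0.2762)/11.520=0.112 → t=0.262; u2·a0=0.5045·11.520=5.812; a1+…+a3=5.724 < 5.812 ≤ a1+…+a4=6.656 → R4 fires; B=4 M=4 Z=4 P=5
Draw 3: a1=1.616, a2=1.692, a3=2.416, a4=0.932, a5=6.080, a0=12.736; τ=−ln(0.2052)/12.736=0.124 → t=0.387; u2·a0=0.4642·12.736=5.912; a1+…+a3=5.724 < 5.912 ≤ a1+…+a4=6.656 → R4 fires; B=4 M=4 Z=4 P=6
Draw 4: a1=1.616, a2=1.692, a3=2.416, a4=0.932, a5=7.296, a0=13.952; τ=−ln(0.4673)/13.952=0.055 → t=0.441; u2·a0=0.0122·13.952=0.170 ≤ a1=1.616 → R1 fires; B=5 M=3 Z=6 P=6
Draw 5: a1=1.212, a2=2.538, a3=4.530, a4=0.699, a5=10.944, a0=19.923; τ=−ln(0.8097)/19.923=0.011 → t=0.452; u2·a0=0.5567·19.923=11.091; a1+…+a4=8.979 < 11.091 ≤ a1+…+a5=19.923 → R5 fires; B=7 M=3 Z=5 P=5
Draw 6: a1=1.212, a2=2.115, a3=5.285, a4=0.699, a5=7.600, a0=16.911; τ=−ln(0.2974)/16.911=0.072 → t=0.524; u2·a0=0.2605·16.911=4.405; a1+a2=3.327 < 4.405 ≤ a1+…+a3=8.612 → R3 fires; B=6 M=3 Z=6 P=5
Draw 7: a1=1.212, a2=2.538, a3=5.436, a4=0.699, a5=9.120, a0=19.005; τ=−ln(0.3538)/19.005=0.055 → t=0.578; u2·a0=0.2525·19.005=4.799; a1+a2=3.750 < 4.799 ≤ a1+…+a3=9.186 → R3 fires; B=5 M=3 Z=7 P=5
Draw 8: a1=1.212, a2=2.961, a3=5.285, a4=0.699, a5=10.640, a0=20.797; τ=−ln(0.1093)/20.797=0.106 → t=0.685; u2·a0=0.4992·20.797=10.382; a1+…+a4=10.157 < 10.382 ≤ a1+…+a5=20.797 → R5 fires; B=7 M=3 Z=6 P=4
Draw 9: a1=1.212, a2=2.538, a3=6.342, a4=0.699, a5=7.296, a0=18.087; τ=−ln(0.4759)/18.087=0.041 → t=0.726; u2·a0=0.1865·18.087=3.373; a1=1.212 < 3.373 ≤ a1+a2=3.750 → R2 fires; B=9 M=5 Z=5 P=4
Draw 10: a1=2.020, a2=2.115, a3=6.795, a4=1.165, a5=6.080, a0=18.175; τ=−ln(0.6037)/18.175=0.028 → t=0.753; u2·a0=0.5426·18.175=9.862; a1+a2=4.135 < 9.862 ≤ a1+…+a3=10.930 → R3 fires; B=8 M=5 Z=6 P=4
Draw 11: a1=2.020, a2=2.538, a3=7.248, a4=1.165, a5=7.296, a0=20.267; τ=−ln(0.7903)/20.267=0.012 → t=0.765; u2·a0=0.3641·20.267=7.379; a1+a2=4.558 < 7.379 ≤ a1+…+a3=11.806 → R3 fires; B=7 M=5 Z=7 P=4
Draw 12: a1=2.020, a2=2.961, a3=7.399, a4=1.165, a5=8.512, a0=22.057; τ=−ln(0.5781)/22.057=0.025 → t=0.790; u2·a0=0.5221·22.057=11.516; a1+a2=4.981 < 11.516 ≤ a1+…+a3=12.380 → R3 fires; B=6 M=5 Z=8 P=4
Draw 13: a1=2.020, a2=3.384, a3=7.248, a4=1.165, a5=9.728, a0=23.545; τ=−ln(0.5633)/23.545=0.024 → t=0.814; u2·a0=0.2071·23.545=4.876; a1=2.020 < 4.876 ≤ a1+a2=5.404 → R2 fires; B=8 M=7 Z=7 P=4
Draw 14: a1=2.828, a2=2.961, a3=8.456, a4=1.631, a5=8.512, a0=24.388; τ=−ln(0.0442)/24.388=0.128 → t=0.942 > T=0.84: stop.
At T=0.84: B=8 M=7 Z=7 P=4; the largest is B.

Dominant species at T: B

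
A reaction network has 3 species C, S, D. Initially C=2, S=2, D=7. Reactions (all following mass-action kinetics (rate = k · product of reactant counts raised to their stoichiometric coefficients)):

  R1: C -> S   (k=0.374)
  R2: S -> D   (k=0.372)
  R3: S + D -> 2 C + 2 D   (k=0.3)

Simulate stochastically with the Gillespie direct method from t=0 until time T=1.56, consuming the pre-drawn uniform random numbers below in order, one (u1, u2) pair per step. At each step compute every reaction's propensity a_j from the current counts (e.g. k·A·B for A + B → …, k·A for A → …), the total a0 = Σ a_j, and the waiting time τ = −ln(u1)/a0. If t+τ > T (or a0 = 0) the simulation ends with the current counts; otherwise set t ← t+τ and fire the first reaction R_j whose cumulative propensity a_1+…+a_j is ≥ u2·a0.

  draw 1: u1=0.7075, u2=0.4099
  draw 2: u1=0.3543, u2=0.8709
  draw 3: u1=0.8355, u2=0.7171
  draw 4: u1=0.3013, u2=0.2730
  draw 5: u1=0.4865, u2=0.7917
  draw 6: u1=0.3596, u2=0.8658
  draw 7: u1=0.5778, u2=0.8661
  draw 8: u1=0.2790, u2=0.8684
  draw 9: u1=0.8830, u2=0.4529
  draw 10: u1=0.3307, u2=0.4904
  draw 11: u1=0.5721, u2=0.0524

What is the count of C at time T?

C at T = 10

t=0.000: C=2 S=2 D=7
Draw 1: a1=0.748, a2=0.744, a3=4.200, a0=5.692; τ=−ln(0.7075)/5.692=0.061 → t=0.061; u2·a0=0.4099·5.692=2.333; a1+a2=1.492 < 2.333 ≤ a1+…+a3=5.692 → R3 fires; C=4 S=1 D=8
Draw 2: a1=1.496, a2=0.372, a3=2.400, a0=4.268; τ=−ln(0.3543)/4.268=0.243 → t=0.304; u2·a0=0.8709·4.268=3.717; a1+a2=1.868 < 3.717 ≤ a1+…+a3=4.268 → R3 fires; C=6 S=0 D=9
Draw 3: a1=2.244, a2=0.000, a3=0.000, a0=2.244; τ=−ln(0.8355)/2.244=0.080 → t=0.384; u2·a0=0.7171·2.244=1.609 ≤ a1=2.244 → R1 fires; C=5 S=1 D=9
Draw 4: a1=1.870, a2=0.372, a3=2.700, a0=4.942; τ=−ln(0.3013)/4.942=0.243 → t=0.627; u2·a0=0.2730·4.942=1.349 ≤ a1=1.870 → R1 fires; C=4 S=2 D=9
Draw 5: a1=1.496, a2=0.744, a3=5.400, a0=7.640; τ=−ln(0.4865)/7.640=0.094 → t=0.721; u2·a0=0.7917·7.640=6.049; a1+a2=2.240 < 6.049 ≤ a1+…+a3=7.640 → R3 fires; C=6 S=1 D=10
Draw 6: a1=2.244, a2=0.372, a3=3.000, a0=5.616; τ=−ln(0.3596)/5.616=0.182 → t=0.903; u2·a0=0.8658·5.616=4.862; a1+a2=2.616 < 4.862 ≤ a1+…+a3=5.616 → R3 fires; C=8 S=0 D=11
Draw 7: a1=2.992, a2=0.000, a3=0.000, a0=2.992; τ=−ln(0.5778)/2.992=0.183 → t=1.086; u2·a0=0.8661·2.992=2.591 ≤ a1=2.992 → R1 fires; C=7 S=1 D=11
Draw 8: a1=2.618, a2=0.372, a3=3.300, a0=6.290; τ=−ln(0.2790)/6.290=0.203 → t=1.289; u2·a0=0.8684·6.290=5.462; a1+a2=2.990 < 5.462 ≤ a1+…+a3=6.290 → R3 fires; C=9 S=0 D=12
Draw 9: a1=3.366, a2=0.000, a3=0.000, a0=3.366; τ=−ln(0.8830)/3.366=0.037 → t=1.326; u2·a0=0.4529·3.366=1.524 ≤ a1=3.366 → R1 fires; C=8 S=1 D=12
Draw 10: a1=2.992, a2=0.372, a3=3.600, a0=6.964; τ=−ln(0.3307)/6.964=0.159 → t=1.485; u2·a0=0.4904·6.964=3.415; a1+a2=3.364 < 3.415 ≤ a1+…+a3=6.964 → R3 fires; C=10 S=0 D=13
Draw 11: a1=3.740, a2=0.000, a3=0.000, a0=3.740; τ=−ln(0.5721)/3.740=0.149 → t=1.635 > T=1.56: stop.
Read off C at T=1.56: 10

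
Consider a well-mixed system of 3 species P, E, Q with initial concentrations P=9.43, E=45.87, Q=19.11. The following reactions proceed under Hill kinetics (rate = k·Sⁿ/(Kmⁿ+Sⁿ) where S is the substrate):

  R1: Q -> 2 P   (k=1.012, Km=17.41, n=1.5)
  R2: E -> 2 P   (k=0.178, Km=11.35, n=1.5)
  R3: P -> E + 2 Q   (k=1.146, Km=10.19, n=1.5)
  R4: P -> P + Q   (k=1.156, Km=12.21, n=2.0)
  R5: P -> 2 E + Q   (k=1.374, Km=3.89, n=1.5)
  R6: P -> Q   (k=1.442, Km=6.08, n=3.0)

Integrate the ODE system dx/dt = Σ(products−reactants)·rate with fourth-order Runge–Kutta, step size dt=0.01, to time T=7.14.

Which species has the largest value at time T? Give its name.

Dominant species at T: E

RK4 with dt=0.01: 714 steps to T=7.14. Trajectory (selected grid times):
t=0.00: P=9.43 E=45.87 Q=19.11
t=0.79: P=8.46 E=47.84 Q=21.51
t=1.59: P=7.67 E=49.73 Q=23.69
t=2.38: P=7.07 E=51.52 Q=25.63
t=3.17: P=6.62 E=53.23 Q=27.40
t=3.97: P=6.29 E=54.90 Q=29.04
t=4.76: P=6.06 E=56.51 Q=30.56
t=5.55: P=5.90 E=58.09 Q=32.00
t=6.35: P=5.80 E=59.66 Q=33.40
t=7.14: P=5.74 E=61.19 Q=34.74
At T=7.14: P=5.74 E=61.19 Q=34.74; the largest is E.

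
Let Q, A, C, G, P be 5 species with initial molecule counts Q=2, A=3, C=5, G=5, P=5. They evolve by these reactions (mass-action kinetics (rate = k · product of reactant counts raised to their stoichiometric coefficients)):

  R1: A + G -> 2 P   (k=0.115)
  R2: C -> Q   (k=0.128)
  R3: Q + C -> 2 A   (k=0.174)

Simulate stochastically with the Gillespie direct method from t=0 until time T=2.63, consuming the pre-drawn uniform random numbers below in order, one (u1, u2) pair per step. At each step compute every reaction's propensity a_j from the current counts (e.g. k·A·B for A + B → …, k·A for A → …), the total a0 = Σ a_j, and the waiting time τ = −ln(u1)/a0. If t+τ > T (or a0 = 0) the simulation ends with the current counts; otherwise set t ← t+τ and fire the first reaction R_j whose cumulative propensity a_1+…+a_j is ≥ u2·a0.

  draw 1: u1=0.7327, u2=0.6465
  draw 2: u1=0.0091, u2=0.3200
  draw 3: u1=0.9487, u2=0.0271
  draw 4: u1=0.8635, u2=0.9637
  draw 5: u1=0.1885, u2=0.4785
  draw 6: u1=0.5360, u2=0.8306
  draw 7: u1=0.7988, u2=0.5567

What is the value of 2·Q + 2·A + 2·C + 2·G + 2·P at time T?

Value at T = 40

Check how each reaction changes W = 2·Q + 2·A + 2·C + 2·G + 2·P (weight of products minus weight of reactants):
R1: A + G -> 2 P: (2·2) − (2·1 + 2·1) = 4 − 4 = 0
R2: C -> Q: (2·1) − (2·1) = 2 − 2 = 0
R3: Q + C -> 2 A: (2·2) − (2·1 + 2·1) = 4 − 4 = 0
Every reaction leaves W unchanged, so W is conserved and no simulation is needed: W(T) = W(0) = 2·2 + 2·3 + 2·5 + 2·5 + 2·5 = 40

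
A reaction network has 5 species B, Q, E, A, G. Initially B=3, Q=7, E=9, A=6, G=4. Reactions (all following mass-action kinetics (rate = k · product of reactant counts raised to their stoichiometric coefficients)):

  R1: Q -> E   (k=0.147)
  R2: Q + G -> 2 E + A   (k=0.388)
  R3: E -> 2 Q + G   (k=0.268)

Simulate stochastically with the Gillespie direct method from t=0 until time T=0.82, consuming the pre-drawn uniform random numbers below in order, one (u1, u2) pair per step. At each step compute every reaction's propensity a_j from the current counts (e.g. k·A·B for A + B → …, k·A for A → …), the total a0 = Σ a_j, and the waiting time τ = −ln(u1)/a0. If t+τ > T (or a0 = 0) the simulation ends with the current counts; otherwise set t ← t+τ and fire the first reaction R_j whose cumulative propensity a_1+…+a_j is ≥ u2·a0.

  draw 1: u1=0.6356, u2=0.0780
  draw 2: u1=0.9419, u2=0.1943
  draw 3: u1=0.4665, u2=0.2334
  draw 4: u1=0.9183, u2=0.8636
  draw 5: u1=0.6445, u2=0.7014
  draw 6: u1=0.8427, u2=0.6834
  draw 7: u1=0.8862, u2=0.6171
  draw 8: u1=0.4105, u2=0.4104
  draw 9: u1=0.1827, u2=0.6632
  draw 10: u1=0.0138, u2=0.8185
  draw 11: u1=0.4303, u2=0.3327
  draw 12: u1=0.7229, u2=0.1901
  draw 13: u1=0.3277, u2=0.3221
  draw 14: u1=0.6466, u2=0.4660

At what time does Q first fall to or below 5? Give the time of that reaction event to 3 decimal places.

t=0.000: B=3 Q=7 E=9 A=6 G=4
Draw 1: a1=1.029, a2=10.864, a3=2.412, a0=14.305; τ=−ln(0.6356)/14.305=0.032 → t=0.032; u2·a0=0.0780·14.305=1.116; a1=1.029 < 1.116 ≤ a1+a2=11.893 → R2 fires; B=3 Q=6 E=11 A=7 G=3
Draw 2: a1=0.882, a2=6.984, a3=2.948, a0=10.814; τ=−ln(0.9419)/10.814=0.006 → t=0.037; u2·a0=0.1943·10.814=2.101; a1=0.882 < 2.101 ≤ a1+a2=7.866 → R2 fires; B=3 Q=5 E=13 A=8 G=2
Draw 3: a1=0.735, a2=3.880, a3=3.484, a0=8.099; τ=−ln(0.4665)/8.099=0.094 → t=0.131; u2·a0=0.2334·8.099=1.890; a1=0.735 < 1.890 ≤ a1+a2=4.615 → R2 fires; B=3 Q=4 E=15 A=9 G=1
Draw 4: a1=0.588, a2=1.552, a3=4.020, a0=6.160; τ=−ln(0.9183)/6.160=0.014 → t=0.145; u2·a0=0.8636·6.160=5.320; a1+a2=2.140 < 5.320 ≤ a1+…+a3=6.160 → R3 fires; B=3 Q=6 E=14 A=9 G=2
Draw 5: a1=0.882, a2=4.656, a3=3.752, a0=9.290; τ=−ln(0.6445)/9.290=0.047 → t=0.192; u2·a0=0.7014·9.290=6.516; a1+a2=5.538 < 6.516 ≤ a1+…+a3=9.290 → R3 fires; B=3 Q=8 E=13 A=9 G=3
Draw 6: a1=1.176, a2=9.312, a3=3.484, a0=13.972; τ=−ln(0.8427)/13.972=0.012 → t=0.205; u2·a0=0.6834·13.972=9.548; a1=1.176 < 9.548 ≤ a1+a2=10.488 → R2 fires; B=3 Q=7 E=15 A=10 G=2
Draw 7: a1=1.029, a2=5.432, a3=4.020, a0=10.481; τ=−ln(0.8862)/10.481=0.012 → t=0.216; u2·a0=0.6171·10.481=6.468; a1+a2=6.461 < 6.468 ≤ a1+…+a3=10.481 → R3 fires; B=3 Q=9 E=14 A=10 G=3
Draw 8: a1=1.323, a2=10.476, a3=3.752, a0=15.551; τ=−ln(0.4105)/15.551=0.057 → t=0.274; u2·a0=0.4104·15.551=6.382; a1=1.323 < 6.382 ≤ a1+a2=11.799 → R2 fires; B=3 Q=8 E=16 A=11 G=2
Draw 9: a1=1.176, a2=6.208, a3=4.288, a0=11.672; τ=−ln(0.1827)/11.672=0.146 → t=0.419; u2·a0=0.6632·11.672=7.741; a1+a2=7.384 < 7.741 ≤ a1+…+a3=11.672 → R3 fires; B=3 Q=10 E=15 A=11 G=3
Draw 10: a1=1.470, a2=11.640, a3=4.020, a0=17.130; τ=−ln(0.0138)/17.130=0.250 → t=0.669; u2·a0=0.8185·17.130=14.021; a1+a2=13.110 < 14.021 ≤ a1+…+a3=17.130 → R3 fires; B=3 Q=12 E=14 A=11 G=4
Draw 11: a1=1.764, a2=18.624, a3=3.752, a0=24.140; τ=−ln(0.4303)/24.140=0.035 → t=0.704; u2·a0=0.3327·24.140=8.031; a1=1.764 < 8.031 ≤ a1+a2=20.388 → R2 fires; B=3 Q=11 E=16 A=12 G=3
Draw 12: a1=1.617, a2=12.804, a3=4.288, a0=18.709; τ=−ln(0.7229)/18.709=0.017 → t=0.721; u2·a0=0.1901·18.709=3.557; a1=1.617 < 3.557 ≤ a1+a2=14.421 → R2 fires; B=3 Q=10 E=18 A=13 G=2
Draw 13: a1=1.470, a2=7.760, a3=4.824, a0=14.054; τ=−ln(0.3277)/14.054=0.079 → t=0.801; u2·a0=0.3221·14.054=4.527; a1=1.470 < 4.527 ≤ a1+a2=9.230 → R2 fires; B=3 Q=9 E=20 A=14 G=1
Draw 14: a1=1.323, a2=3.492, a3=5.360, a0=10.175; τ=−ln(0.6466)/10.175=0.043 → t=0.844 > T=0.82: stop.
Q first becomes ≤ 5 when it reaches 5 at the event at t=0.037.

Threshold first reached at t = 0.037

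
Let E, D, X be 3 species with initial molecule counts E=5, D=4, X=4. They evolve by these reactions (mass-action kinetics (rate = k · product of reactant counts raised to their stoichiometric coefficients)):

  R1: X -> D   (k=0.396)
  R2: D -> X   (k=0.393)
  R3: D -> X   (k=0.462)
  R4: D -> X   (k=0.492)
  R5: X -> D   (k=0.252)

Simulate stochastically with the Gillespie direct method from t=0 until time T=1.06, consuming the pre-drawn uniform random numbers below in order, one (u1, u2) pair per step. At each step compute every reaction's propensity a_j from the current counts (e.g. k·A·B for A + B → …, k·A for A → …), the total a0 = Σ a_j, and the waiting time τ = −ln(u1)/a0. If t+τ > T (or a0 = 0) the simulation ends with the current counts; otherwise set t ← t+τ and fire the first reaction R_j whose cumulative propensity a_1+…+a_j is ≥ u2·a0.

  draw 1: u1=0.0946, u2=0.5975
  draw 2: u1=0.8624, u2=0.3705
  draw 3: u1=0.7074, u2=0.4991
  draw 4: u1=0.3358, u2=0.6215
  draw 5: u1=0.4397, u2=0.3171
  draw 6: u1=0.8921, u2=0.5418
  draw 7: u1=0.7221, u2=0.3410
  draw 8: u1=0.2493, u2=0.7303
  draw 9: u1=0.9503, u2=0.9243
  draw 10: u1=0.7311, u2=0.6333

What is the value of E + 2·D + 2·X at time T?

Value at T = 21

Check how each reaction changes W = E + 2·D + 2·X (weight of products minus weight of reactants):
R1: X -> D: (2·1) − (2·1) = 2 − 2 = 0
R2: D -> X: (2·1) − (2·1) = 2 − 2 = 0
R3: D -> X: (2·1) − (2·1) = 2 − 2 = 0
R4: D -> X: (2·1) − (2·1) = 2 − 2 = 0
R5: X -> D: (2·1) − (2·1) = 2 − 2 = 0
Every reaction leaves W unchanged, so W is conserved and no simulation is needed: W(T) = W(0) = 5 + 2·4 + 2·4 = 21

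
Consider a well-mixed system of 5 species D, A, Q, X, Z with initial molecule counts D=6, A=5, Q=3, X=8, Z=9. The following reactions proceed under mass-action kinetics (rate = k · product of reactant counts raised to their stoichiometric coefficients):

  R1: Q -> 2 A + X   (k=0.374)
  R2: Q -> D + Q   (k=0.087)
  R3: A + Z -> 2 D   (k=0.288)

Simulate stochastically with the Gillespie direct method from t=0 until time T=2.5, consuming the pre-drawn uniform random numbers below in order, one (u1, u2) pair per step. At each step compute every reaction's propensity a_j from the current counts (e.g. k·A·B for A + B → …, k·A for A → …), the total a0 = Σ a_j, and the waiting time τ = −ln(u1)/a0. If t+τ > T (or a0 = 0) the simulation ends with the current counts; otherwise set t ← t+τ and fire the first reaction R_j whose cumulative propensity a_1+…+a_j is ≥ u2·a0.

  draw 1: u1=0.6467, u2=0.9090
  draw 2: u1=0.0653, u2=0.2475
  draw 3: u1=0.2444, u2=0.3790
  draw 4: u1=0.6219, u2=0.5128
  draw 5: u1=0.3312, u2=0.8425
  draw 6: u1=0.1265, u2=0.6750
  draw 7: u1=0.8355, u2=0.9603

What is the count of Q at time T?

Q at T = 2

t=0.000: D=6 A=5 Q=3 X=8 Z=9
Draw 1: a1=1.122, a2=0.261, a3=12.960, a0=14.343; τ=−ln(0.6467)/14.343=0.030 → t=0.030; u2·a0=0.9090·14.343=13.038; a1+a2=1.383 < 13.038 ≤ a1+…+a3=14.343 → R3 fires; D=8 A=4 Q=3 X=8 Z=8
Draw 2: a1=1.122, a2=0.261, a3=9.216, a0=10.599; τ=−ln(0.0653)/10.599=0.257 → t=0.288; u2·a0=0.2475·10.599=2.623; a1+a2=1.383 < 2.623 ≤ a1+…+a3=10.599 → R3 fires; D=10 A=3 Q=3 X=8 Z=7
Draw 3: a1=1.122, a2=0.261, a3=6.048, a0=7.431; τ=−ln(0.2444)/7.431=0.190 → t=0.477; u2·a0=0.3790·7.431=2.816; a1+a2=1.383 < 2.816 ≤ a1+…+a3=7.431 → R3 fires; D=12 A=2 Q=3 X=8 Z=6
Draw 4: a1=1.122, a2=0.261, a3=3.456, a0=4.839; τ=−ln(0.6219)/4.839=0.098 → t=0.576; u2·a0=0.5128·4.839=2.481; a1+a2=1.383 < 2.481 ≤ a1+…+a3=4.839 → R3 fires; D=14 A=1 Q=3 X=8 Z=5
Draw 5: a1=1.122, a2=0.261, a3=1.440, a0=2.823; τ=−ln(0.3312)/2.823=0.391 → t=0.967; u2·a0=0.8425·2.823=2.378; a1+a2=1.383 < 2.378 ≤ a1+…+a3=2.823 → R3 fires; D=16 A=0 Q=3 X=8 Z=4
Draw 6: a1=1.122, a2=0.261, a3=0.000, a0=1.383; τ=−ln(0.1265)/1.383=1.495 → t=2.462; u2·a0=0.6750·1.383=0.934 ≤ a1=1.122 → R1 fires; D=16 A=2 Q=2 X=9 Z=4
Draw 7: a1=0.748, a2=0.174, a3=2.304, a0=3.226; τ=−ln(0.8355)/3.226=0.056 → t=2.518 > T=2.5: stop.
Read off Q at T=2.5: 2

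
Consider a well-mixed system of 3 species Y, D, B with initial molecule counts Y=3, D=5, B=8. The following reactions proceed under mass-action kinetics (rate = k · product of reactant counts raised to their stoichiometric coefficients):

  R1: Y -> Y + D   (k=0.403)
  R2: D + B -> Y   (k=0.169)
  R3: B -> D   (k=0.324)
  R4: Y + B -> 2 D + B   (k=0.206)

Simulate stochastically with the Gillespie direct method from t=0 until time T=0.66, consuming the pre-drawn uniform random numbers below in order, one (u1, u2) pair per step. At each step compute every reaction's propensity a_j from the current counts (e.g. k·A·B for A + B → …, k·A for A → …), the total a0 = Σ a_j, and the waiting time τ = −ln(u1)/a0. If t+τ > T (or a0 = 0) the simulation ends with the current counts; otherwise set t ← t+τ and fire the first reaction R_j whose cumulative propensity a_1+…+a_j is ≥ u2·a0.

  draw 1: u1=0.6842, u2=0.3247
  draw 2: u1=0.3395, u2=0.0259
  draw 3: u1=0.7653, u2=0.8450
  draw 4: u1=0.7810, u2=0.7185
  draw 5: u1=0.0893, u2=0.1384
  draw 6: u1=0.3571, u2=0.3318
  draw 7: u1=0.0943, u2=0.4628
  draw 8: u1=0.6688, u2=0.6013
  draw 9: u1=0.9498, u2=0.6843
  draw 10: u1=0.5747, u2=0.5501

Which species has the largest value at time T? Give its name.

t=0.000: Y=3 D=5 B=8
Draw 1: a1=1.209, a2=6.760, a3=2.592, a4=4.944, a0=15.505; τ=−ln(0.6842)/15.505=0.024 → t=0.024; u2·a0=0.3247·15.505=5.034; a1=1.209 < 5.034 ≤ a1+a2=7.969 → R2 fires; Y=4 D=4 B=7
Draw 2: a1=1.612, a2=4.732, a3=2.268, a4=5.768, a0=14.380; τ=−ln(0.3395)/14.380=0.075 → t=0.100; u2·a0=0.0259·14.380=0.372 ≤ a1=1.612 → R1 fires; Y=4 D=5 B=7
Draw 3: a1=1.612, a2=5.915, a3=2.268, a4=5.768, a0=15.563; τ=−ln(0.7653)/15.563=0.017 → t=0.117; u2·a0=0.8450·15.563=13.151; a1+…+a3=9.795 < 13.151 ≤ a1+…+a4=15.563 → R4 fires; Y=3 D=7 B=7
Draw 4: a1=1.209, a2=8.281, a3=2.268, a4=4.326, a0=16.084; τ=−ln(0.7810)/16.084=0.015 → t=0.132; u2·a0=0.7185·16.084=11.556; a1+a2=9.490 < 11.556 ≤ a1+…+a3=11.758 → R3 fires; Y=3 D=8 B=6
Draw 5: a1=1.209, a2=8.112, a3=1.944, a4=3.708, a0=14.973; τ=−ln(0.0893)/14.973=0.161 → t=0.293; u2·a0=0.1384·14.973=2.072; a1=1.209 < 2.072 ≤ a1+a2=9.321 → R2 fires; Y=4 D=7 B=5
Draw 6: a1=1.612, a2=5.915, a3=1.620, a4=4.120, a0=13.267; τ=−ln(0.3571)/13.267=0.078 → t=0.371; u2·a0=0.3318·13.267=4.402; a1=1.612 < 4.402 ≤ a1+a2=7.527 → R2 fires; Y=5 D=6 B=4
Draw 7: a1=2.015, a2=4.056, a3=1.296, a4=4.120, a0=11.487; τ=−ln(0.0943)/11.487=0.206 → t=0.577; u2·a0=0.4628·11.487=5.316; a1=2.015 < 5.316 ≤ a1+a2=6.071 → R2 fires; Y=6 D=5 B=3
Draw 8: a1=2.418, a2=2.535, a3=0.972, a4=3.708, a0=9.633; τ=−ln(0.6688)/9.633=0.042 → t=0.618; u2·a0=0.6013·9.633=5.792; a1+a2=4.953 < 5.792 ≤ a1+…+a3=5.925 → R3 fires; Y=6 D=6 B=2
Draw 9: a1=2.418, a2=2.028, a3=0.648, a4=2.472, a0=7.566; τ=−ln(0.9498)/7.566=0.007 → t=0.625; u2·a0=0.6843·7.566=5.177; a1+…+a3=5.094 < 5.177 ≤ a1+…+a4=7.566 → R4 fires; Y=5 D=8 B=2
Draw 10: a1=2.015, a2=2.704, a3=0.648, a4=2.060, a0=7.427; τ=−ln(0.5747)/7.427=0.075 → t=0.700 > T=0.66: stop.
At T=0.66: Y=5 D=8 B=2; the largest is D.

Dominant species at T: D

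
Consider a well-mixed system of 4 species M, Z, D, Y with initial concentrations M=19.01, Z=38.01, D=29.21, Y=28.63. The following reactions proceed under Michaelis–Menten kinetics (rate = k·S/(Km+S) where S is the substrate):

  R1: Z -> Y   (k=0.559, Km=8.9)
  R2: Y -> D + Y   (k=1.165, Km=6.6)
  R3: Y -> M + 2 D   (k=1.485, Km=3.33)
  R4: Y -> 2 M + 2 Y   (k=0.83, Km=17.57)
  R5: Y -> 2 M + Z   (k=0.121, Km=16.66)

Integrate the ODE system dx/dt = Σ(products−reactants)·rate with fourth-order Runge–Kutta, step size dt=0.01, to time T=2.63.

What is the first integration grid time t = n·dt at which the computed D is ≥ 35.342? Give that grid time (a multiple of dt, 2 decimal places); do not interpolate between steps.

RK4 with dt=0.01: 263 steps to T=2.63. Trajectory (selected grid times):
t=0.00: M=19.01 Z=38.01 D=29.21 Y=28.63
t=0.29: M=19.74 Z=37.90 D=30.26 Y=28.50
t=0.58: M=20.47 Z=37.79 D=31.30 Y=28.37
t=0.88: M=21.22 Z=37.68 D=32.38 Y=28.24
t=1.17: M=21.94 Z=37.57 D=33.43 Y=28.11
t=1.46: M=22.67 Z=37.46 D=34.47 Y=27.99
t=1.70: M=23.27 Z=37.37 D=35.33 Y=27.88
t=1.71: M=23.29 Z=37.37 D=35.37 Y=27.88
t=1.75: M=23.39 Z=37.35 D=35.51 Y=27.86
t=2.05: M=24.14 Z=37.24 D=36.59 Y=27.73
t=2.34: M=24.86 Z=37.13 D=37.63 Y=27.60
t=2.63: M=25.58 Z=37.02 D=38.67 Y=27.47
D(1.70)=35.332 < 35.342 but D(1.71)=35.368 ≥ 35.342, so the first grid time is t=1.71.

Threshold first reached at t = 1.71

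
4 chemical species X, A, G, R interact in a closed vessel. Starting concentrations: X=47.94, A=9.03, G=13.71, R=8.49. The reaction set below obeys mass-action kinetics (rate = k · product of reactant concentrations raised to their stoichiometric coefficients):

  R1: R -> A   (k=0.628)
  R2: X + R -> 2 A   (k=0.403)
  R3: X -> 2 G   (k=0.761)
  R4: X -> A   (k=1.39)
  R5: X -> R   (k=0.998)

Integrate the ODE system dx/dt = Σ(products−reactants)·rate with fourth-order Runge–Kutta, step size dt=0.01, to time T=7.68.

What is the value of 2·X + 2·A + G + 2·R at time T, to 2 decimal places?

Check how each reaction changes W = 2·X + 2·A + G + 2·R (weight of products minus weight of reactants):
R1: R -> A: (2·1) − (2·1) = 2 − 2 = 0
R2: X + R -> 2 A: (2·2) − (2·1 + 2·1) = 4 − 4 = 0
R3: X -> 2 G: (1·2) − (2·1) = 2 − 2 = 0
R4: X -> A: (2·1) − (2·1) = 2 − 2 = 0
R5: X -> R: (2·1) − (2·1) = 2 − 2 = 0
Every reaction leaves W unchanged, so W is conserved and no simulation is needed: W(T) = W(0) = 2·47.94 + 2·9.03 + 13.71 + 2·8.49 = 144.63

Value at T = 144.63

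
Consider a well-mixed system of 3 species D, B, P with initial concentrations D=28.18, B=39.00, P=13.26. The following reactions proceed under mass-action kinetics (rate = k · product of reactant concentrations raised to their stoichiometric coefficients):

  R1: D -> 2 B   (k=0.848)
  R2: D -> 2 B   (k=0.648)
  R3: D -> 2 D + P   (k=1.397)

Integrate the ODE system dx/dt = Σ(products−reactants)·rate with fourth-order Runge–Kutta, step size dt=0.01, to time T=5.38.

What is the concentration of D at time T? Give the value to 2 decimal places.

RK4 with dt=0.01: 538 steps to T=5.38. Trajectory (selected grid times):
t=0.00: D=28.18 B=39.00 P=13.26
t=0.60: D=26.55 B=88.12 P=36.19
t=1.20: D=25.02 B=134.40 P=57.80
t=1.79: D=23.60 B=177.31 P=77.84
t=2.39: D=22.24 B=218.45 P=97.05
t=2.99: D=20.96 B=257.21 P=115.15
t=3.59: D=19.75 B=293.74 P=132.20
t=4.18: D=18.63 B=327.61 P=148.02
t=4.78: D=17.56 B=360.08 P=163.18
t=5.38: D=16.54 B=390.68 P=177.46
Read off D at T=5.38: 16.54

D at T = 16.54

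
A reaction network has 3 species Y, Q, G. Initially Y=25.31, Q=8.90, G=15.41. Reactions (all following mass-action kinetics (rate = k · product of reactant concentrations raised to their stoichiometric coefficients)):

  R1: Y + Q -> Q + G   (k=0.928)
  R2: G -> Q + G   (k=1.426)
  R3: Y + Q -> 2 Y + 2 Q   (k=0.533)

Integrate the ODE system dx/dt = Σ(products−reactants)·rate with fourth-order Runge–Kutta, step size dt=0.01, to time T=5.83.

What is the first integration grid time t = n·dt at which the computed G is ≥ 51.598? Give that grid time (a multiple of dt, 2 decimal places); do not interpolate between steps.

RK4 with dt=0.01: 583 steps to T=5.83. Trajectory (selected grid times):
t=0.00: Y=25.31 Q=8.90 G=15.41
t=0.11: Y=10.56 Q=33.74 G=50.06
t=0.12: Y=9.20 Q=36.32 G=53.27
t=0.65: Y=0.00 Q=103.62 G=74.87
t=1.30: Y=0.00 Q=173.02 G=74.87
t=1.94: Y=0.00 Q=241.35 G=74.87
t=2.59: Y=0.00 Q=310.75 G=74.87
t=3.24: Y=0.00 Q=380.15 G=74.87
t=3.89: Y=0.00 Q=449.55 G=74.87
t=4.53: Y=0.00 Q=517.88 G=74.87
t=5.18: Y=0.00 Q=587.28 G=74.87
t=5.83: Y=0.00 Q=656.68 G=74.87
G(0.11)=50.062 < 51.598 but G(0.12)=53.269 ≥ 51.598, so the first grid time is t=0.12.

Threshold first reached at t = 0.12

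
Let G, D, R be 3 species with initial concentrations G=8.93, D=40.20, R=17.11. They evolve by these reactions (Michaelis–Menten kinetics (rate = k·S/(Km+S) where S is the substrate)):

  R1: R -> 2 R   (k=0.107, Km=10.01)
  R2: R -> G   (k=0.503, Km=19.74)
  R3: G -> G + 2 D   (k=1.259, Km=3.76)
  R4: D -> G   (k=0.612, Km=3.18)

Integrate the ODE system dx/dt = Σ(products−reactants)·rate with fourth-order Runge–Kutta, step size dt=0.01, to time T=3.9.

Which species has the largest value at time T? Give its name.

RK4 with dt=0.01: 390 steps to T=3.9. Trajectory (selected grid times):
t=0.00: G=8.93 D=40.20 R=17.11
t=0.43: G=9.27 D=40.72 R=17.04
t=0.87: G=9.63 D=41.26 R=16.97
t=1.30: G=9.97 D=41.80 R=16.89
t=1.73: G=10.32 D=42.35 R=16.82
t=2.17: G=10.67 D=42.91 R=16.75
t=2.60: G=11.01 D=43.47 R=16.68
t=3.03: G=11.36 D=44.04 R=16.61
t=3.47: G=11.71 D=44.62 R=16.54
t=3.90: G=12.05 D=45.20 R=16.47
At T=3.9: G=12.05 D=45.20 R=16.47; the largest is D.

Dominant species at T: D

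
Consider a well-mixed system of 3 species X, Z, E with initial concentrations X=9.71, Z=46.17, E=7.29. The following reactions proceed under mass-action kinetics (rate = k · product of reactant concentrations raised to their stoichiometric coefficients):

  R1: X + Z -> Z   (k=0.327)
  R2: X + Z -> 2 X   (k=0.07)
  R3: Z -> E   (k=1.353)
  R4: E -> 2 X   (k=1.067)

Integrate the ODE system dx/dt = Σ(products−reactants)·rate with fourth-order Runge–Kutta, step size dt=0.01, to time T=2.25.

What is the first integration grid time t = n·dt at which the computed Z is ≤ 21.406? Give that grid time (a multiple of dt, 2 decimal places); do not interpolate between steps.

RK4 with dt=0.01: 225 steps to T=2.25. Trajectory (selected grid times):
t=0.00: X=9.71 Z=46.17 E=7.29
t=0.25: X=3.97 Z=30.15 E=16.56
t=0.45: X=5.64 Z=21.53 E=19.59
t=0.46: X=5.75 Z=21.16 E=19.67
t=0.50: X=6.19 Z=19.71 E=19.93
t=0.75: X=9.26 Z=12.29 E=19.90
t=1.00: X=12.77 Z=7.23 E=18.06
t=1.25: X=16.62 Z=3.99 E=15.43
t=1.50: X=20.65 Z=2.05 E=12.68
t=1.75: X=24.62 Z=0.98 E=10.14
t=2.00: X=28.28 Z=0.44 E=7.96
t=2.25: X=31.47 Z=0.19 E=6.18
Z(0.45)=21.535 > 21.406 but Z(0.46)=21.161 ≤ 21.406, so the first grid time is t=0.46.

Threshold first reached at t = 0.46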